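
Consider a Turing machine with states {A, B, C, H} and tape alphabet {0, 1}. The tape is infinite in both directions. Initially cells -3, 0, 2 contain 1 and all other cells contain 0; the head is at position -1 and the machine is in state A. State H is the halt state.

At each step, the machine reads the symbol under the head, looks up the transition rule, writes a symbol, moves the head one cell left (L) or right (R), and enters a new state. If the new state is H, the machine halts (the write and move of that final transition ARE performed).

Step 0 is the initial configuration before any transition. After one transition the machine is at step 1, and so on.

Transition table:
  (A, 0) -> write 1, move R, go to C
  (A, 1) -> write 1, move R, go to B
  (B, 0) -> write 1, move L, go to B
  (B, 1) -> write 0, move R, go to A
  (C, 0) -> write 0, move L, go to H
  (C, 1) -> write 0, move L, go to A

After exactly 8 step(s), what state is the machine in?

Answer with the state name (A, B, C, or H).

Step 1: in state A at pos -1, read 0 -> (A,0)->write 1,move R,goto C. Now: state=C, head=0, tape[-4..3]=01011010 (head:     ^)
Step 2: in state C at pos 0, read 1 -> (C,1)->write 0,move L,goto A. Now: state=A, head=-1, tape[-4..3]=01010010 (head:    ^)
Step 3: in state A at pos -1, read 1 -> (A,1)->write 1,move R,goto B. Now: state=B, head=0, tape[-4..3]=01010010 (head:     ^)
Step 4: in state B at pos 0, read 0 -> (B,0)->write 1,move L,goto B. Now: state=B, head=-1, tape[-4..3]=01011010 (head:    ^)
Step 5: in state B at pos -1, read 1 -> (B,1)->write 0,move R,goto A. Now: state=A, head=0, tape[-4..3]=01001010 (head:     ^)
Step 6: in state A at pos 0, read 1 -> (A,1)->write 1,move R,goto B. Now: state=B, head=1, tape[-4..3]=01001010 (head:      ^)
Step 7: in state B at pos 1, read 0 -> (B,0)->write 1,move L,goto B. Now: state=B, head=0, tape[-4..3]=01001110 (head:     ^)
Step 8: in state B at pos 0, read 1 -> (B,1)->write 0,move R,goto A. Now: state=A, head=1, tape[-4..3]=01000110 (head:      ^)

Answer: A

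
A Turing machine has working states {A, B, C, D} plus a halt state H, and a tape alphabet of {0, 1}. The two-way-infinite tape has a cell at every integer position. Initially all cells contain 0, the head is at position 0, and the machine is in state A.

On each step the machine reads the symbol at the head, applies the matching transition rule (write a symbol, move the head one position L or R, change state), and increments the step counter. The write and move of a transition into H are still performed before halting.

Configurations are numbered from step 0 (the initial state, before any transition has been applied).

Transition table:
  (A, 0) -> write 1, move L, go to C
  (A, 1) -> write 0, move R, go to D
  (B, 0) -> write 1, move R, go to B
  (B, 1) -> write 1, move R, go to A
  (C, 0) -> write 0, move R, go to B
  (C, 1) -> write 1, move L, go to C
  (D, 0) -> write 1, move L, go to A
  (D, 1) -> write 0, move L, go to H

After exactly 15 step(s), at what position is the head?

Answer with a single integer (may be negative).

Step 1: in state A at pos 0, read 0 -> (A,0)->write 1,move L,goto C. Now: state=C, head=-1, tape[-2..1]=0010 (head:  ^)
Step 2: in state C at pos -1, read 0 -> (C,0)->write 0,move R,goto B. Now: state=B, head=0, tape[-2..1]=0010 (head:   ^)
Step 3: in state B at pos 0, read 1 -> (B,1)->write 1,move R,goto A. Now: state=A, head=1, tape[-2..2]=00100 (head:    ^)
Step 4: in state A at pos 1, read 0 -> (A,0)->write 1,move L,goto C. Now: state=C, head=0, tape[-2..2]=00110 (head:   ^)
Step 5: in state C at pos 0, read 1 -> (C,1)->write 1,move L,goto C. Now: state=C, head=-1, tape[-2..2]=00110 (head:  ^)
Step 6: in state C at pos -1, read 0 -> (C,0)->write 0,move R,goto B. Now: state=B, head=0, tape[-2..2]=00110 (head:   ^)
Step 7: in state B at pos 0, read 1 -> (B,1)->write 1,move R,goto A. Now: state=A, head=1, tape[-2..2]=00110 (head:    ^)
Step 8: in state A at pos 1, read 1 -> (A,1)->write 0,move R,goto D. Now: state=D, head=2, tape[-2..3]=001000 (head:     ^)
Step 9: in state D at pos 2, read 0 -> (D,0)->write 1,move L,goto A. Now: state=A, head=1, tape[-2..3]=001010 (head:    ^)
Step 10: in state A at pos 1, read 0 -> (A,0)->write 1,move L,goto C. Now: state=C, head=0, tape[-2..3]=001110 (head:   ^)
Step 11: in state C at pos 0, read 1 -> (C,1)->write 1,move L,goto C. Now: state=C, head=-1, tape[-2..3]=001110 (head:  ^)
Step 12: in state C at pos -1, read 0 -> (C,0)->write 0,move R,goto B. Now: state=B, head=0, tape[-2..3]=001110 (head:   ^)
Step 13: in state B at pos 0, read 1 -> (B,1)->write 1,move R,goto A. Now: state=A, head=1, tape[-2..3]=001110 (head:    ^)
Step 14: in state A at pos 1, read 1 -> (A,1)->write 0,move R,goto D. Now: state=D, head=2, tape[-2..3]=001010 (head:     ^)
Step 15: in state D at pos 2, read 1 -> (D,1)->write 0,move L,goto H. Now: state=H, head=1, tape[-2..3]=001000 (head:    ^)

Answer: 1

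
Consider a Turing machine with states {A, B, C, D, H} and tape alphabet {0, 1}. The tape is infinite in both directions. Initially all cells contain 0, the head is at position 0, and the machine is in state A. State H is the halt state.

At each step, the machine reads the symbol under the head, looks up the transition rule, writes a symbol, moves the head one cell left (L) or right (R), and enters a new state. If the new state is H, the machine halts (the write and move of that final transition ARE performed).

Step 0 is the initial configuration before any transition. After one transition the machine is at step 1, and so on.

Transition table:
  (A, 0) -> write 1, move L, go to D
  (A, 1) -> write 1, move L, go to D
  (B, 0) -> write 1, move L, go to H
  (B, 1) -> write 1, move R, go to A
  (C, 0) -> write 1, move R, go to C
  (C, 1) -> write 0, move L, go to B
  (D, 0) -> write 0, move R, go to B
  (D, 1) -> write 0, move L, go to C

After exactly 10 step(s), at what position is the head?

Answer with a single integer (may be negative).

Answer: 0

Derivation:
Step 1: in state A at pos 0, read 0 -> (A,0)->write 1,move L,goto D. Now: state=D, head=-1, tape[-2..1]=0010 (head:  ^)
Step 2: in state D at pos -1, read 0 -> (D,0)->write 0,move R,goto B. Now: state=B, head=0, tape[-2..1]=0010 (head:   ^)
Step 3: in state B at pos 0, read 1 -> (B,1)->write 1,move R,goto A. Now: state=A, head=1, tape[-2..2]=00100 (head:    ^)
Step 4: in state A at pos 1, read 0 -> (A,0)->write 1,move L,goto D. Now: state=D, head=0, tape[-2..2]=00110 (head:   ^)
Step 5: in state D at pos 0, read 1 -> (D,1)->write 0,move L,goto C. Now: state=C, head=-1, tape[-2..2]=00010 (head:  ^)
Step 6: in state C at pos -1, read 0 -> (C,0)->write 1,move R,goto C. Now: state=C, head=0, tape[-2..2]=01010 (head:   ^)
Step 7: in state C at pos 0, read 0 -> (C,0)->write 1,move R,goto C. Now: state=C, head=1, tape[-2..2]=01110 (head:    ^)
Step 8: in state C at pos 1, read 1 -> (C,1)->write 0,move L,goto B. Now: state=B, head=0, tape[-2..2]=01100 (head:   ^)
Step 9: in state B at pos 0, read 1 -> (B,1)->write 1,move R,goto A. Now: state=A, head=1, tape[-2..2]=01100 (head:    ^)
Step 10: in state A at pos 1, read 0 -> (A,0)->write 1,move L,goto D. Now: state=D, head=0, tape[-2..2]=01110 (head:   ^)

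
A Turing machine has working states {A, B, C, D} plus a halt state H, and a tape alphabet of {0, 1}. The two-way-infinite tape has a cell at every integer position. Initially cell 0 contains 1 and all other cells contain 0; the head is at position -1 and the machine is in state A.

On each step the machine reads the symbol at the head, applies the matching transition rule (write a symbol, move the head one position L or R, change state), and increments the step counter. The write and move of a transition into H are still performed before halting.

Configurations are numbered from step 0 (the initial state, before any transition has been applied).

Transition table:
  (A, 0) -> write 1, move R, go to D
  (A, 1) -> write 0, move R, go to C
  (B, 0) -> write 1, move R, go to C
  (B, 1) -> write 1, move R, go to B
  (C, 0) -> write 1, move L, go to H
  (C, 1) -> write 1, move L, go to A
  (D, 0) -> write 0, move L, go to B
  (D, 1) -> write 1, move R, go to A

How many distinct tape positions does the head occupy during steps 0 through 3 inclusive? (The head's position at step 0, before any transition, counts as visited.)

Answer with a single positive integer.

Answer: 4

Derivation:
Step 1: in state A at pos -1, read 0 -> (A,0)->write 1,move R,goto D. Now: state=D, head=0, tape[-2..1]=0110 (head:   ^)
Step 2: in state D at pos 0, read 1 -> (D,1)->write 1,move R,goto A. Now: state=A, head=1, tape[-2..2]=01100 (head:    ^)
Step 3: in state A at pos 1, read 0 -> (A,0)->write 1,move R,goto D. Now: state=D, head=2, tape[-2..3]=011100 (head:     ^)
Head positions at steps 0..3: starting at -1, distinct positions visited = {-1, 0, 1, 2} -> 4 position(s)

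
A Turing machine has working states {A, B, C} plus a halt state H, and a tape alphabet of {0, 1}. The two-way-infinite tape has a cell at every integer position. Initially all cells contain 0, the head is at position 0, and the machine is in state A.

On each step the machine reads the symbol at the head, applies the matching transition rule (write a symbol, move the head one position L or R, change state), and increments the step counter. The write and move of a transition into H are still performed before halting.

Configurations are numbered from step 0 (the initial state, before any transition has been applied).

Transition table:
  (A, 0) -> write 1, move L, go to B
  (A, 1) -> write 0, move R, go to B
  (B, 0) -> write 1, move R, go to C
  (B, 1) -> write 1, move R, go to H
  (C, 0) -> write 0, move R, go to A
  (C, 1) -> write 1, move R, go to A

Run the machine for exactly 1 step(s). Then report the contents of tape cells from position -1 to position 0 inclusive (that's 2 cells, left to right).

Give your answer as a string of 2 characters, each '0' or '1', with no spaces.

Step 1: in state A at pos 0, read 0 -> (A,0)->write 1,move L,goto B. Now: state=B, head=-1, tape[-2..1]=0010 (head:  ^)

Answer: 01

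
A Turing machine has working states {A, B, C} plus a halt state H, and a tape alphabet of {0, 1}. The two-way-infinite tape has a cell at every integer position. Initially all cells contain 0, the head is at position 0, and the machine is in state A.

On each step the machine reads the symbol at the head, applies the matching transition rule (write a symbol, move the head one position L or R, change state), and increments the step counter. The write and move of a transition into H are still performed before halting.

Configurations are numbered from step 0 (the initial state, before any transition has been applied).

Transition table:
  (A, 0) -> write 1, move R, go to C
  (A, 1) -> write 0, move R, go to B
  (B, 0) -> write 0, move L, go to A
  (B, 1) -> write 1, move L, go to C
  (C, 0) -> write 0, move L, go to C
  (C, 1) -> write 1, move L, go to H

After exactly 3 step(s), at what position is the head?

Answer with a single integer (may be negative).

Answer: -1

Derivation:
Step 1: in state A at pos 0, read 0 -> (A,0)->write 1,move R,goto C. Now: state=C, head=1, tape[-1..2]=0100 (head:   ^)
Step 2: in state C at pos 1, read 0 -> (C,0)->write 0,move L,goto C. Now: state=C, head=0, tape[-1..2]=0100 (head:  ^)
Step 3: in state C at pos 0, read 1 -> (C,1)->write 1,move L,goto H. Now: state=H, head=-1, tape[-2..2]=00100 (head:  ^)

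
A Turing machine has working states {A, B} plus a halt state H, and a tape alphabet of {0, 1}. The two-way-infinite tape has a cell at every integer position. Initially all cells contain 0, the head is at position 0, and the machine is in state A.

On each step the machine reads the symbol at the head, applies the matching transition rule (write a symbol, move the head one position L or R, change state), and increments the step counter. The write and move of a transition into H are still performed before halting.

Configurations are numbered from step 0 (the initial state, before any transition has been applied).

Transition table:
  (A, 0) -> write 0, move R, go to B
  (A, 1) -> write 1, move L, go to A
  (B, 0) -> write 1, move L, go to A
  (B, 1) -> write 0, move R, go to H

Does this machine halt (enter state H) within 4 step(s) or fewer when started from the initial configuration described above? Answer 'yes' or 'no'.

Answer: yes

Derivation:
Step 1: in state A at pos 0, read 0 -> (A,0)->write 0,move R,goto B. Now: state=B, head=1, tape[-1..2]=0000 (head:   ^)
Step 2: in state B at pos 1, read 0 -> (B,0)->write 1,move L,goto A. Now: state=A, head=0, tape[-1..2]=0010 (head:  ^)
Step 3: in state A at pos 0, read 0 -> (A,0)->write 0,move R,goto B. Now: state=B, head=1, tape[-1..2]=0010 (head:   ^)
Step 4: in state B at pos 1, read 1 -> (B,1)->write 0,move R,goto H. Now: state=H, head=2, tape[-1..3]=00000 (head:    ^)
State H reached at step 4; 4 <= 4 -> yes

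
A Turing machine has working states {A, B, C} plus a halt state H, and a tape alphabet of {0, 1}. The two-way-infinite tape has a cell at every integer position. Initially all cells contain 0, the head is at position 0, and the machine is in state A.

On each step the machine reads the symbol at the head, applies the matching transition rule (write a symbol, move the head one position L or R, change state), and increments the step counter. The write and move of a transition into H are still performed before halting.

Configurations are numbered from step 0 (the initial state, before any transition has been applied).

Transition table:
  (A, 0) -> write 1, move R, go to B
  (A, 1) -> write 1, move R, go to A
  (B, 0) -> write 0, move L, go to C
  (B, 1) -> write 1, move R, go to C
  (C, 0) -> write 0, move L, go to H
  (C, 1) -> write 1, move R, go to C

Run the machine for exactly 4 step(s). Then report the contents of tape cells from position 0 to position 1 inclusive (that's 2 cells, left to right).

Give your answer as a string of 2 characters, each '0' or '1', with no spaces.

Step 1: in state A at pos 0, read 0 -> (A,0)->write 1,move R,goto B. Now: state=B, head=1, tape[-1..2]=0100 (head:   ^)
Step 2: in state B at pos 1, read 0 -> (B,0)->write 0,move L,goto C. Now: state=C, head=0, tape[-1..2]=0100 (head:  ^)
Step 3: in state C at pos 0, read 1 -> (C,1)->write 1,move R,goto C. Now: state=C, head=1, tape[-1..2]=0100 (head:   ^)
Step 4: in state C at pos 1, read 0 -> (C,0)->write 0,move L,goto H. Now: state=H, head=0, tape[-1..2]=0100 (head:  ^)

Answer: 10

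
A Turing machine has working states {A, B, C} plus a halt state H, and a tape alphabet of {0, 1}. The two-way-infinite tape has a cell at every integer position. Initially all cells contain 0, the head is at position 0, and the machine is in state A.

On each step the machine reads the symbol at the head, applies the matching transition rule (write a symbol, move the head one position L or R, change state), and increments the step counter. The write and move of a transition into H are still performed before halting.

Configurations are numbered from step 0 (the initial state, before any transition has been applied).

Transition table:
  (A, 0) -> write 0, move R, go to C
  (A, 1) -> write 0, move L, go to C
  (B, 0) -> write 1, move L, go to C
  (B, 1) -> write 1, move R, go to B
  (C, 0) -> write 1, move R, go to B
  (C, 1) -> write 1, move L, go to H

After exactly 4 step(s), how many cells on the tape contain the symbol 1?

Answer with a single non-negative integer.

Answer: 2

Derivation:
Step 1: in state A at pos 0, read 0 -> (A,0)->write 0,move R,goto C. Now: state=C, head=1, tape[-1..2]=0000 (head:   ^)
Step 2: in state C at pos 1, read 0 -> (C,0)->write 1,move R,goto B. Now: state=B, head=2, tape[-1..3]=00100 (head:    ^)
Step 3: in state B at pos 2, read 0 -> (B,0)->write 1,move L,goto C. Now: state=C, head=1, tape[-1..3]=00110 (head:   ^)
Step 4: in state C at pos 1, read 1 -> (C,1)->write 1,move L,goto H. Now: state=H, head=0, tape[-1..3]=00110 (head:  ^)
Cells containing 1 after step 4: {1, 2} -> 2 cell(s)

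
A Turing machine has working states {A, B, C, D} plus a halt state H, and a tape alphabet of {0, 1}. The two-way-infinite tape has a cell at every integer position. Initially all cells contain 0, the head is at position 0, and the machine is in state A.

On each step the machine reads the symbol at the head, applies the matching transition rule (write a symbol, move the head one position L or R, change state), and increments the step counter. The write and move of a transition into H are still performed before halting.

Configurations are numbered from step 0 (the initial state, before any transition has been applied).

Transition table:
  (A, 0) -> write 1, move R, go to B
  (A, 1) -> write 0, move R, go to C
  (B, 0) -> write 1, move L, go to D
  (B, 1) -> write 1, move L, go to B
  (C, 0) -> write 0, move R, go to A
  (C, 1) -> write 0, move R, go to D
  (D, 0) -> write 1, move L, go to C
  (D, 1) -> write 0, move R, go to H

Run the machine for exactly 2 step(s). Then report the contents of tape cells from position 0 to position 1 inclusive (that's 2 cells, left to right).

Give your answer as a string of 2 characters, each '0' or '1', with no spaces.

Answer: 11

Derivation:
Step 1: in state A at pos 0, read 0 -> (A,0)->write 1,move R,goto B. Now: state=B, head=1, tape[-1..2]=0100 (head:   ^)
Step 2: in state B at pos 1, read 0 -> (B,0)->write 1,move L,goto D. Now: state=D, head=0, tape[-1..2]=0110 (head:  ^)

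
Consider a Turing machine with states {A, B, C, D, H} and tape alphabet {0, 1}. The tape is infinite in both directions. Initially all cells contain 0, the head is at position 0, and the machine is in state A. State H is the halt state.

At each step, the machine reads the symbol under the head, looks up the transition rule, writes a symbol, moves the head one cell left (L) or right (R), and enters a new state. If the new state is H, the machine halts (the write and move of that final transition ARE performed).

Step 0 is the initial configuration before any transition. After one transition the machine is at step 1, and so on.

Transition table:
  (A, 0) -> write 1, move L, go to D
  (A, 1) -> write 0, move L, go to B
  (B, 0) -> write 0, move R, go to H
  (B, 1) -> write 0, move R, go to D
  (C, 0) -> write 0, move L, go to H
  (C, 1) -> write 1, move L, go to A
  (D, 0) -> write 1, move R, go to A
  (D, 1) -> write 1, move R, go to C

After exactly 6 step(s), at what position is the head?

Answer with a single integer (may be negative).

Answer: 0

Derivation:
Step 1: in state A at pos 0, read 0 -> (A,0)->write 1,move L,goto D. Now: state=D, head=-1, tape[-2..1]=0010 (head:  ^)
Step 2: in state D at pos -1, read 0 -> (D,0)->write 1,move R,goto A. Now: state=A, head=0, tape[-2..1]=0110 (head:   ^)
Step 3: in state A at pos 0, read 1 -> (A,1)->write 0,move L,goto B. Now: state=B, head=-1, tape[-2..1]=0100 (head:  ^)
Step 4: in state B at pos -1, read 1 -> (B,1)->write 0,move R,goto D. Now: state=D, head=0, tape[-2..1]=0000 (head:   ^)
Step 5: in state D at pos 0, read 0 -> (D,0)->write 1,move R,goto A. Now: state=A, head=1, tape[-2..2]=00100 (head:    ^)
Step 6: in state A at pos 1, read 0 -> (A,0)->write 1,move L,goto D. Now: state=D, head=0, tape[-2..2]=00110 (head:   ^)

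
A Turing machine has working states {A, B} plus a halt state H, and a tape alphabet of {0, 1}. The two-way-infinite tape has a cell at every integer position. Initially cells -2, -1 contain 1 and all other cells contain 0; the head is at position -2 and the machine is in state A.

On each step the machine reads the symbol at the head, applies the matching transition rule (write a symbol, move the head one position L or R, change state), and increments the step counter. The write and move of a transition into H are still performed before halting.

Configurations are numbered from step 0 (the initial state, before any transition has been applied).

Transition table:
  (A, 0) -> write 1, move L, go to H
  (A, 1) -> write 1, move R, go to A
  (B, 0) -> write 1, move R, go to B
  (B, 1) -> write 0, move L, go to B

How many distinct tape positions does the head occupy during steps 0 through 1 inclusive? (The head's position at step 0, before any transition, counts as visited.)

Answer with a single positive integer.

Answer: 2

Derivation:
Step 1: in state A at pos -2, read 1 -> (A,1)->write 1,move R,goto A. Now: state=A, head=-1, tape[-3..0]=0110 (head:   ^)
Head positions at steps 0..1: starting at -2, distinct positions visited = {-2, -1} -> 2 position(s)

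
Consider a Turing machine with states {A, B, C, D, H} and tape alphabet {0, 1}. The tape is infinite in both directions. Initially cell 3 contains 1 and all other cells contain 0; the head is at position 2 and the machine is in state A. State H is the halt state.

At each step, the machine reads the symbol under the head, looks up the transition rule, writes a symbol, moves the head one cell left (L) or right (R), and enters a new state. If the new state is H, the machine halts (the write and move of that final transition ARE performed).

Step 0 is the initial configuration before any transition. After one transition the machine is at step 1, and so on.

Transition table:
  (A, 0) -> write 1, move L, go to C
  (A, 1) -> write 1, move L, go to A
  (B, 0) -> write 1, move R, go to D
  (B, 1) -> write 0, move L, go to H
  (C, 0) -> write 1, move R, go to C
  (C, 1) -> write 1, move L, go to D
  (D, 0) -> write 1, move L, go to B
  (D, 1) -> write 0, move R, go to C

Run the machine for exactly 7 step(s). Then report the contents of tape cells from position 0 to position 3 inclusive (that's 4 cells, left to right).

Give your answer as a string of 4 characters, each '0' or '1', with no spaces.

Answer: 1111

Derivation:
Step 1: in state A at pos 2, read 0 -> (A,0)->write 1,move L,goto C. Now: state=C, head=1, tape[0..4]=00110 (head:  ^)
Step 2: in state C at pos 1, read 0 -> (C,0)->write 1,move R,goto C. Now: state=C, head=2, tape[0..4]=01110 (head:   ^)
Step 3: in state C at pos 2, read 1 -> (C,1)->write 1,move L,goto D. Now: state=D, head=1, tape[0..4]=01110 (head:  ^)
Step 4: in state D at pos 1, read 1 -> (D,1)->write 0,move R,goto C. Now: state=C, head=2, tape[0..4]=00110 (head:   ^)
Step 5: in state C at pos 2, read 1 -> (C,1)->write 1,move L,goto D. Now: state=D, head=1, tape[0..4]=00110 (head:  ^)
Step 6: in state D at pos 1, read 0 -> (D,0)->write 1,move L,goto B. Now: state=B, head=0, tape[-1..4]=001110 (head:  ^)
Step 7: in state B at pos 0, read 0 -> (B,0)->write 1,move R,goto D. Now: state=D, head=1, tape[-1..4]=011110 (head:   ^)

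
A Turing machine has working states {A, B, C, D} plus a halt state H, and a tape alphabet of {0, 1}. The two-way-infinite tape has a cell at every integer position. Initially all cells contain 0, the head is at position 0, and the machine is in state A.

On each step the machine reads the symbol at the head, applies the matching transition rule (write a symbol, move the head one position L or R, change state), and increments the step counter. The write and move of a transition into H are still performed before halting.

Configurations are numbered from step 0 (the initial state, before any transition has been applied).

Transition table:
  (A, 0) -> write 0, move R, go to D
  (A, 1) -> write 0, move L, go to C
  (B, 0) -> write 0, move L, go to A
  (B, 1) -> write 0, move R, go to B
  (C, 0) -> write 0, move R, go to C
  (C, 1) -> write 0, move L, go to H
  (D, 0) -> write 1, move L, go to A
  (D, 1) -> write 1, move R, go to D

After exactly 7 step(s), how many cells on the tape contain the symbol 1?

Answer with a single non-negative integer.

Answer: 1

Derivation:
Step 1: in state A at pos 0, read 0 -> (A,0)->write 0,move R,goto D. Now: state=D, head=1, tape[-1..2]=0000 (head:   ^)
Step 2: in state D at pos 1, read 0 -> (D,0)->write 1,move L,goto A. Now: state=A, head=0, tape[-1..2]=0010 (head:  ^)
Step 3: in state A at pos 0, read 0 -> (A,0)->write 0,move R,goto D. Now: state=D, head=1, tape[-1..2]=0010 (head:   ^)
Step 4: in state D at pos 1, read 1 -> (D,1)->write 1,move R,goto D. Now: state=D, head=2, tape[-1..3]=00100 (head:    ^)
Step 5: in state D at pos 2, read 0 -> (D,0)->write 1,move L,goto A. Now: state=A, head=1, tape[-1..3]=00110 (head:   ^)
Step 6: in state A at pos 1, read 1 -> (A,1)->write 0,move L,goto C. Now: state=C, head=0, tape[-1..3]=00010 (head:  ^)
Step 7: in state C at pos 0, read 0 -> (C,0)->write 0,move R,goto C. Now: state=C, head=1, tape[-1..3]=00010 (head:   ^)
Cells containing 1 after step 7: {2} -> 1 cell(s)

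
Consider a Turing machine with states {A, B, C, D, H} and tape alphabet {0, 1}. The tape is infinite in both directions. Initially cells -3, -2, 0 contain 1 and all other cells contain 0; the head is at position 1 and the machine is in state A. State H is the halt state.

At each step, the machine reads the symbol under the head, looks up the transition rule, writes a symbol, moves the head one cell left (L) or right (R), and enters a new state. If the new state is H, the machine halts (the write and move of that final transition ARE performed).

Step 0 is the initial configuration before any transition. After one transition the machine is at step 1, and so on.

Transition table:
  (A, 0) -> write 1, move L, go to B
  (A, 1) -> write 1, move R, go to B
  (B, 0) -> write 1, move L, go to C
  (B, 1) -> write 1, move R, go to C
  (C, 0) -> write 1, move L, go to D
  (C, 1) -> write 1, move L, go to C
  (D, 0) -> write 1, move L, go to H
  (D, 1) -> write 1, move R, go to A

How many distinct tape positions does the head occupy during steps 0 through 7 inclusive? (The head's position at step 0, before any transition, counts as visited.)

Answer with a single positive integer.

Step 1: in state A at pos 1, read 0 -> (A,0)->write 1,move L,goto B. Now: state=B, head=0, tape[-4..2]=0110110 (head:     ^)
Step 2: in state B at pos 0, read 1 -> (B,1)->write 1,move R,goto C. Now: state=C, head=1, tape[-4..2]=0110110 (head:      ^)
Step 3: in state C at pos 1, read 1 -> (C,1)->write 1,move L,goto C. Now: state=C, head=0, tape[-4..2]=0110110 (head:     ^)
Step 4: in state C at pos 0, read 1 -> (C,1)->write 1,move L,goto C. Now: state=C, head=-1, tape[-4..2]=0110110 (head:    ^)
Step 5: in state C at pos -1, read 0 -> (C,0)->write 1,move L,goto D. Now: state=D, head=-2, tape[-4..2]=0111110 (head:   ^)
Step 6: in state D at pos -2, read 1 -> (D,1)->write 1,move R,goto A. Now: state=A, head=-1, tape[-4..2]=0111110 (head:    ^)
Step 7: in state A at pos -1, read 1 -> (A,1)->write 1,move R,goto B. Now: state=B, head=0, tape[-4..2]=0111110 (head:     ^)
Head positions at steps 0..7: starting at 1, distinct positions visited = {-2, -1, 0, 1} -> 4 position(s)

Answer: 4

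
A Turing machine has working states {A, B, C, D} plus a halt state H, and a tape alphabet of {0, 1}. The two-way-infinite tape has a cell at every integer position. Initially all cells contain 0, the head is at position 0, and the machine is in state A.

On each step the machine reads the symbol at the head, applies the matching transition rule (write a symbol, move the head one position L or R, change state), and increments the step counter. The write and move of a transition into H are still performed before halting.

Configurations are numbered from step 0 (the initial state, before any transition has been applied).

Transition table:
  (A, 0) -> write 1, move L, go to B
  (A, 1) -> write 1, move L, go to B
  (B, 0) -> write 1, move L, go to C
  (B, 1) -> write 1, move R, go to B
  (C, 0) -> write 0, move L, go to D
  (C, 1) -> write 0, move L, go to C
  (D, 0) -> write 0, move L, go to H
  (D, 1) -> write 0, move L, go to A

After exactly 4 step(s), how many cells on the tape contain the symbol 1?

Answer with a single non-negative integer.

Step 1: in state A at pos 0, read 0 -> (A,0)->write 1,move L,goto B. Now: state=B, head=-1, tape[-2..1]=0010 (head:  ^)
Step 2: in state B at pos -1, read 0 -> (B,0)->write 1,move L,goto C. Now: state=C, head=-2, tape[-3..1]=00110 (head:  ^)
Step 3: in state C at pos -2, read 0 -> (C,0)->write 0,move L,goto D. Now: state=D, head=-3, tape[-4..1]=000110 (head:  ^)
Step 4: in state D at pos -3, read 0 -> (D,0)->write 0,move L,goto H. Now: state=H, head=-4, tape[-5..1]=0000110 (head:  ^)
Cells containing 1 after step 4: {-1, 0} -> 2 cell(s)

Answer: 2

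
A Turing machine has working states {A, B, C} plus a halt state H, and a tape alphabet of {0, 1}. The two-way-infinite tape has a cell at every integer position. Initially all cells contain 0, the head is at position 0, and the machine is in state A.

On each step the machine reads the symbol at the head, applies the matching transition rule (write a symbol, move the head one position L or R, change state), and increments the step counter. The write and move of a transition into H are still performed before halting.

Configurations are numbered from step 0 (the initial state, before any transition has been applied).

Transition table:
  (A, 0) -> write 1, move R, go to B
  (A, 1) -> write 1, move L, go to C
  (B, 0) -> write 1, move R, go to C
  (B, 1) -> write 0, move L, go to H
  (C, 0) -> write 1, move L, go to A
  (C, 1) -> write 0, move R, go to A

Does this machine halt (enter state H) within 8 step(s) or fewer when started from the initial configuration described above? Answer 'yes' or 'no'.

Step 1: in state A at pos 0, read 0 -> (A,0)->write 1,move R,goto B. Now: state=B, head=1, tape[-1..2]=0100 (head:   ^)
Step 2: in state B at pos 1, read 0 -> (B,0)->write 1,move R,goto C. Now: state=C, head=2, tape[-1..3]=01100 (head:    ^)
Step 3: in state C at pos 2, read 0 -> (C,0)->write 1,move L,goto A. Now: state=A, head=1, tape[-1..3]=01110 (head:   ^)
Step 4: in state A at pos 1, read 1 -> (A,1)->write 1,move L,goto C. Now: state=C, head=0, tape[-1..3]=01110 (head:  ^)
Step 5: in state C at pos 0, read 1 -> (C,1)->write 0,move R,goto A. Now: state=A, head=1, tape[-1..3]=00110 (head:   ^)
Step 6: in state A at pos 1, read 1 -> (A,1)->write 1,move L,goto C. Now: state=C, head=0, tape[-1..3]=00110 (head:  ^)
Step 7: in state C at pos 0, read 0 -> (C,0)->write 1,move L,goto A. Now: state=A, head=-1, tape[-2..3]=001110 (head:  ^)
Step 8: in state A at pos -1, read 0 -> (A,0)->write 1,move R,goto B. Now: state=B, head=0, tape[-2..3]=011110 (head:   ^)
After 8 step(s): state = B (not H) -> not halted within 8 -> no

Answer: no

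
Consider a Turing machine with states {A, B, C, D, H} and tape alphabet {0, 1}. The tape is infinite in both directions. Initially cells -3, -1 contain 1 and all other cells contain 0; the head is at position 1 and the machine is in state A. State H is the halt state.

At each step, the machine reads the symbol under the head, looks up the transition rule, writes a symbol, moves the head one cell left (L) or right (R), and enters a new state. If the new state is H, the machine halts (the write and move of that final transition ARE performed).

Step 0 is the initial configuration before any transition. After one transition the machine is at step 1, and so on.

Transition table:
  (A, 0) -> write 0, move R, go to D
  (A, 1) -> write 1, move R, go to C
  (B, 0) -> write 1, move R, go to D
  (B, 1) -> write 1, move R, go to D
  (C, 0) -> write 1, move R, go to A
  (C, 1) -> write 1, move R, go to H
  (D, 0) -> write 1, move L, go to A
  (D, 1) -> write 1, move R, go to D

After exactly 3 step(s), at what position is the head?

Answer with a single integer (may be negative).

Answer: 2

Derivation:
Step 1: in state A at pos 1, read 0 -> (A,0)->write 0,move R,goto D. Now: state=D, head=2, tape[-4..3]=01010000 (head:       ^)
Step 2: in state D at pos 2, read 0 -> (D,0)->write 1,move L,goto A. Now: state=A, head=1, tape[-4..3]=01010010 (head:      ^)
Step 3: in state A at pos 1, read 0 -> (A,0)->write 0,move R,goto D. Now: state=D, head=2, tape[-4..3]=01010010 (head:       ^)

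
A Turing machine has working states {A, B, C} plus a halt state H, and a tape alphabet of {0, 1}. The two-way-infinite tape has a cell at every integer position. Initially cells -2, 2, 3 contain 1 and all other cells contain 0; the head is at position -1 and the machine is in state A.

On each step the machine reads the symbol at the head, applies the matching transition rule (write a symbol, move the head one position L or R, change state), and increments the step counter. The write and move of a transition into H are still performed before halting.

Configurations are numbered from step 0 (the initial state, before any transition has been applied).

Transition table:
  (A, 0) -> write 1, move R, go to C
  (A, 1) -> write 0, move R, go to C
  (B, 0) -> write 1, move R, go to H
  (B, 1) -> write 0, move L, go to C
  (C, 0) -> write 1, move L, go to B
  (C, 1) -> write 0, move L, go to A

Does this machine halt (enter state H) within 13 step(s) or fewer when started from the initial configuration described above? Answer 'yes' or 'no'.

Step 1: in state A at pos -1, read 0 -> (A,0)->write 1,move R,goto C. Now: state=C, head=0, tape[-3..4]=01100110 (head:    ^)
Step 2: in state C at pos 0, read 0 -> (C,0)->write 1,move L,goto B. Now: state=B, head=-1, tape[-3..4]=01110110 (head:   ^)
Step 3: in state B at pos -1, read 1 -> (B,1)->write 0,move L,goto C. Now: state=C, head=-2, tape[-3..4]=01010110 (head:  ^)
Step 4: in state C at pos -2, read 1 -> (C,1)->write 0,move L,goto A. Now: state=A, head=-3, tape[-4..4]=000010110 (head:  ^)
Step 5: in state A at pos -3, read 0 -> (A,0)->write 1,move R,goto C. Now: state=C, head=-2, tape[-4..4]=010010110 (head:   ^)
Step 6: in state C at pos -2, read 0 -> (C,0)->write 1,move L,goto B. Now: state=B, head=-3, tape[-4..4]=011010110 (head:  ^)
Step 7: in state B at pos -3, read 1 -> (B,1)->write 0,move L,goto C. Now: state=C, head=-4, tape[-5..4]=0001010110 (head:  ^)
Step 8: in state C at pos -4, read 0 -> (C,0)->write 1,move L,goto B. Now: state=B, head=-5, tape[-6..4]=00101010110 (head:  ^)
Step 9: in state B at pos -5, read 0 -> (B,0)->write 1,move R,goto H. Now: state=H, head=-4, tape[-6..4]=01101010110 (head:   ^)
State H reached at step 9; 9 <= 13 -> yes

Answer: yes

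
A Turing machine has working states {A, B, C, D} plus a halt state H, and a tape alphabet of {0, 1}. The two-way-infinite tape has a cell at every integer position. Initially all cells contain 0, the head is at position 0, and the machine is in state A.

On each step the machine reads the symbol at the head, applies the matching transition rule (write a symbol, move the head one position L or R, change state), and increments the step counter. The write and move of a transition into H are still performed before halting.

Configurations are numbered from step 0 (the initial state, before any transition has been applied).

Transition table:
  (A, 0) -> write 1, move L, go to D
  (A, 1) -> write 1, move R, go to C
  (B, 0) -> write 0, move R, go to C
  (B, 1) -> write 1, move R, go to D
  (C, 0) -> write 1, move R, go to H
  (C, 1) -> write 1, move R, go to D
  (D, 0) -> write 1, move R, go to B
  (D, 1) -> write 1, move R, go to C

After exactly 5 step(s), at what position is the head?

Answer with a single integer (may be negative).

Step 1: in state A at pos 0, read 0 -> (A,0)->write 1,move L,goto D. Now: state=D, head=-1, tape[-2..1]=0010 (head:  ^)
Step 2: in state D at pos -1, read 0 -> (D,0)->write 1,move R,goto B. Now: state=B, head=0, tape[-2..1]=0110 (head:   ^)
Step 3: in state B at pos 0, read 1 -> (B,1)->write 1,move R,goto D. Now: state=D, head=1, tape[-2..2]=01100 (head:    ^)
Step 4: in state D at pos 1, read 0 -> (D,0)->write 1,move R,goto B. Now: state=B, head=2, tape[-2..3]=011100 (head:     ^)
Step 5: in state B at pos 2, read 0 -> (B,0)->write 0,move R,goto C. Now: state=C, head=3, tape[-2..4]=0111000 (head:      ^)

Answer: 3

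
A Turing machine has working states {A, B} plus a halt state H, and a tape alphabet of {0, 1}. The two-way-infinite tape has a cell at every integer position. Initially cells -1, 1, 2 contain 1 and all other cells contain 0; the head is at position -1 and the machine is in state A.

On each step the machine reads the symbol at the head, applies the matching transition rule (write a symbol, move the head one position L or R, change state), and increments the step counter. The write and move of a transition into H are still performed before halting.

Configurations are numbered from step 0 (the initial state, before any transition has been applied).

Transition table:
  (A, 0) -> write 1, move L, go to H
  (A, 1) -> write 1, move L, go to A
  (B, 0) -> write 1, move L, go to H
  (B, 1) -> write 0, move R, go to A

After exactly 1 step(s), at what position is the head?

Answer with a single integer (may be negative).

Answer: -2

Derivation:
Step 1: in state A at pos -1, read 1 -> (A,1)->write 1,move L,goto A. Now: state=A, head=-2, tape[-3..3]=0010110 (head:  ^)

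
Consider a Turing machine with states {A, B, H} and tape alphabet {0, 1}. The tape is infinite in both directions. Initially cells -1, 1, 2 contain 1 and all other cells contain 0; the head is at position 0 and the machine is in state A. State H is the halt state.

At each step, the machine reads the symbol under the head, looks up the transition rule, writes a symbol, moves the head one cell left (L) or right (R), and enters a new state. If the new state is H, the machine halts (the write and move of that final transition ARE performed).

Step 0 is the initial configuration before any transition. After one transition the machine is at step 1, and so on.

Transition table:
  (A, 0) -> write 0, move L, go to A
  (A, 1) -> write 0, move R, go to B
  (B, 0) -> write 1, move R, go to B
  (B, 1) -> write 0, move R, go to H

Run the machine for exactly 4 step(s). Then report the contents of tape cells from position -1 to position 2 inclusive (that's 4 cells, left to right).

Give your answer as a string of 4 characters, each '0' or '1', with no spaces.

Step 1: in state A at pos 0, read 0 -> (A,0)->write 0,move L,goto A. Now: state=A, head=-1, tape[-2..3]=010110 (head:  ^)
Step 2: in state A at pos -1, read 1 -> (A,1)->write 0,move R,goto B. Now: state=B, head=0, tape[-2..3]=000110 (head:   ^)
Step 3: in state B at pos 0, read 0 -> (B,0)->write 1,move R,goto B. Now: state=B, head=1, tape[-2..3]=001110 (head:    ^)
Step 4: in state B at pos 1, read 1 -> (B,1)->write 0,move R,goto H. Now: state=H, head=2, tape[-2..3]=001010 (head:     ^)

Answer: 0101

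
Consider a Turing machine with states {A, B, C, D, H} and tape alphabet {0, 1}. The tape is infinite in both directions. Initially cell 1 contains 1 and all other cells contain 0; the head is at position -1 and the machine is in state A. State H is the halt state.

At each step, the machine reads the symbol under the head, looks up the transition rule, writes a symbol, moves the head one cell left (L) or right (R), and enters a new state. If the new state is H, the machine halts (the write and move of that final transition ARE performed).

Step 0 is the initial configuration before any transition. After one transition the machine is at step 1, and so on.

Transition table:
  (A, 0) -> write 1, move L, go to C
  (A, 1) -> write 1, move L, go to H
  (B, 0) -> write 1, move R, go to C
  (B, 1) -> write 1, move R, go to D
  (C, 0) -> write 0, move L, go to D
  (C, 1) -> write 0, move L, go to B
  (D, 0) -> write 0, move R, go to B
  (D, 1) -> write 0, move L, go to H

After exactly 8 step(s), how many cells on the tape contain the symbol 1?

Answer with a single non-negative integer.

Answer: 3

Derivation:
Step 1: in state A at pos -1, read 0 -> (A,0)->write 1,move L,goto C. Now: state=C, head=-2, tape[-3..2]=001010 (head:  ^)
Step 2: in state C at pos -2, read 0 -> (C,0)->write 0,move L,goto D. Now: state=D, head=-3, tape[-4..2]=0001010 (head:  ^)
Step 3: in state D at pos -3, read 0 -> (D,0)->write 0,move R,goto B. Now: state=B, head=-2, tape[-4..2]=0001010 (head:   ^)
Step 4: in state B at pos -2, read 0 -> (B,0)->write 1,move R,goto C. Now: state=C, head=-1, tape[-4..2]=0011010 (head:    ^)
Step 5: in state C at pos -1, read 1 -> (C,1)->write 0,move L,goto B. Now: state=B, head=-2, tape[-4..2]=0010010 (head:   ^)
Step 6: in state B at pos -2, read 1 -> (B,1)->write 1,move R,goto D. Now: state=D, head=-1, tape[-4..2]=0010010 (head:    ^)
Step 7: in state D at pos -1, read 0 -> (D,0)->write 0,move R,goto B. Now: state=B, head=0, tape[-4..2]=0010010 (head:     ^)
Step 8: in state B at pos 0, read 0 -> (B,0)->write 1,move R,goto C. Now: state=C, head=1, tape[-4..2]=0010110 (head:      ^)
Cells containing 1 after step 8: {-2, 0, 1} -> 3 cell(s)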